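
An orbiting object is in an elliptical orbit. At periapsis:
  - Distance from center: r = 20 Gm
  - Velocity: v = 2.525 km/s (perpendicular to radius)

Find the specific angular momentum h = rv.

Convert to SI: r = 20 Gm = 2e+10 m; v = 2.525 km/s = 2525 m/s.
With v perpendicular to r, h = r · v.
h = 2e+10 · 2525 m²/s ≈ 5.05e+13 m²/s.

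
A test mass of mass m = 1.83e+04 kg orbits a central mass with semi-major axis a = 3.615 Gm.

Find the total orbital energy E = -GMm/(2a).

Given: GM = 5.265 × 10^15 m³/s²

Convert to SI: a = 3.615 Gm = 3.615e+09 m.
E = −GMm / (2a).
E = −5.265e+15 · 1.83e+04 / (2 · 3.615e+09) J ≈ -1.333e+10 J = -13.33 GJ.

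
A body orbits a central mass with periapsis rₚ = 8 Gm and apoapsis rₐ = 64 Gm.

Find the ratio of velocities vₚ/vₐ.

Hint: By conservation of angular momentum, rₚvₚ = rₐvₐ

Convert to SI: rₚ = 8 Gm = 8e+09 m; rₐ = 64 Gm = 6.4e+10 m.
Conservation of angular momentum gives rₚvₚ = rₐvₐ, so vₚ/vₐ = rₐ/rₚ.
vₚ/vₐ = 6.4e+10 / 8e+09 ≈ 8.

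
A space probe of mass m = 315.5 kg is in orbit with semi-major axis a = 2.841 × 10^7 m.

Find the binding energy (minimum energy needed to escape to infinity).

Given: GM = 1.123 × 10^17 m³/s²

Total orbital energy is E = −GMm/(2a); binding energy is E_bind = −E = GMm/(2a).
E_bind = 1.123e+17 · 315.5 / (2 · 2.841e+07) J ≈ 6.236e+11 J = 623.6 GJ.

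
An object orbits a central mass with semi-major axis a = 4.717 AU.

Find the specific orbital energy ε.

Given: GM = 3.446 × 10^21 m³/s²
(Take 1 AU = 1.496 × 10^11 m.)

Convert to SI: a = 4.717 AU = 7.05663e+11 m.
ε = −GM / (2a).
ε = −3.446e+21 / (2 · 7.05663e+11) J/kg ≈ -2.442e+09 J/kg = -2.442 GJ/kg.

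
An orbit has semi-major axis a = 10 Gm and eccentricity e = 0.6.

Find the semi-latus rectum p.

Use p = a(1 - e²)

Convert to SI: a = 10 Gm = 1e+10 m.
p = a (1 − e²).
p = 1e+10 · (1 − (0.6)²) = 1e+10 · 0.64 ≈ 6.4e+09 m = 6.4 Gm.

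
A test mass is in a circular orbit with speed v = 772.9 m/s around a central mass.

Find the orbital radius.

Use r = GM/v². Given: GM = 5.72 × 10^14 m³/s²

For a circular orbit, v² = GM / r, so r = GM / v².
r = 5.72e+14 / (772.9)² m ≈ 9.575e+08 m = 9.575 × 10^8 m.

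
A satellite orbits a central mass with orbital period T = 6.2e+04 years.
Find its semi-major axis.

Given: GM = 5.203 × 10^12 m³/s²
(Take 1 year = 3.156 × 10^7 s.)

Convert to SI: T = 6.2e+04 years = 1.95672e+12 s.
Invert Kepler's third law: a = (GM · T² / (4π²))^(1/3).
Substituting T = 1.95672e+12 s and GM = 5.203e+12 m³/s²:
a = (5.203e+12 · (1.95672e+12)² / (4π²))^(1/3) m
a ≈ 7.961e+11 m = 796.1 Gm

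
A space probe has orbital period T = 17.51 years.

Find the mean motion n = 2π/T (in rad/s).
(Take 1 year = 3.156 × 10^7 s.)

Convert to SI: T = 17.51 years = 5.52616e+08 s.
n = 2π / T.
n = 2π / 5.52616e+08 s ≈ 1.137e-08 rad/s.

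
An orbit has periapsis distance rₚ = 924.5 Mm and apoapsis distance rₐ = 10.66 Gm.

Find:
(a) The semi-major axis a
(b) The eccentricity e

Convert to SI: rₚ = 924.5 Mm = 9.245e+08 m; rₐ = 10.66 Gm = 1.066e+10 m.
(a) a = (rₚ + rₐ) / 2 = (9.245e+08 + 1.066e+10) / 2 ≈ 5.792e+09 m = 5.792 Gm.
(b) e = (rₐ − rₚ) / (rₐ + rₚ) = (1.066e+10 − 9.245e+08) / (1.066e+10 + 9.245e+08) ≈ 0.8404.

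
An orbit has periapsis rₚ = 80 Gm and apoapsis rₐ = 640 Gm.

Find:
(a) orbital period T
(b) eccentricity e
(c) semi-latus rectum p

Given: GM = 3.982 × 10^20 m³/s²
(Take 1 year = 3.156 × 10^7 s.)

Convert to SI: rₚ = 80 Gm = 8e+10 m; rₐ = 640 Gm = 6.4e+11 m.
(a) With a = (rₚ + rₐ)/2 = 3.6e+11 m, T = 2π √(a³/GM) = 2π √((3.6e+11)³/3.982e+20) s ≈ 6.801e+07 s
(b) e = (rₐ − rₚ)/(rₐ + rₚ) = (6.4e+11 − 8e+10)/(6.4e+11 + 8e+10) ≈ 0.7778
(c) From a = (rₚ + rₐ)/2 = 3.6e+11 m and e = (rₐ − rₚ)/(rₐ + rₚ) = 0.777778, p = a(1 − e²) = 3.6e+11 · (1 − (0.777778)²) ≈ 1.422e+11 m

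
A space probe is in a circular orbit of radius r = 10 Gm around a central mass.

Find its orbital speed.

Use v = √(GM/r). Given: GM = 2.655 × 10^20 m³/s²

Convert to SI: r = 10 Gm = 1e+10 m.
For a circular orbit, gravity supplies the centripetal force, so v = √(GM / r).
v = √(2.655e+20 / 1e+10) m/s ≈ 1.629e+05 m/s = 162.9 km/s.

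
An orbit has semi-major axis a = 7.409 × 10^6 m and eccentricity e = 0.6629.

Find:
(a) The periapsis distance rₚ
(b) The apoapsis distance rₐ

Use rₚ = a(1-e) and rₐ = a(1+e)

(a) rₚ = a(1 − e) = 7.409e+06 · (1 − 0.6629) = 7.409e+06 · 0.3371 ≈ 2.498e+06 m = 2.498 × 10^6 m.
(b) rₐ = a(1 + e) = 7.409e+06 · (1 + 0.6629) = 7.409e+06 · 1.6629 ≈ 1.232e+07 m = 1.232 × 10^7 m.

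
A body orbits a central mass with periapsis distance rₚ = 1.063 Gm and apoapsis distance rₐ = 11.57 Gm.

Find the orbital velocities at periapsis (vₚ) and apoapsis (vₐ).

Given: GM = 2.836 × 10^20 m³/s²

Convert to SI: rₚ = 1.063 Gm = 1.063e+09 m; rₐ = 11.57 Gm = 1.157e+10 m.
Use the vis-viva equation v² = GM(2/r − 1/a) with a = (rₚ + rₐ)/2 = (1.063e+09 + 1.157e+10)/2 = 6.3165e+09 m.
vₚ = √(GM · (2/rₚ − 1/a)) = √(2.836e+20 · (2/1.063e+09 − 1/6.3165e+09)) m/s ≈ 6.991e+05 m/s = 699.1 km/s.
vₐ = √(GM · (2/rₐ − 1/a)) = √(2.836e+20 · (2/1.157e+10 − 1/6.3165e+09)) m/s ≈ 6.423e+04 m/s = 64.23 km/s.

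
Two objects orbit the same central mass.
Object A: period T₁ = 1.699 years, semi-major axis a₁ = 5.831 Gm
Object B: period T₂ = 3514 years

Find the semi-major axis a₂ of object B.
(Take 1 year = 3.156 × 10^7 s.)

Convert to SI: T₁ = 1.699 years = 5.36204e+07 s; a₁ = 5.831 Gm = 5.831e+09 m; T₂ = 3514 years = 1.10902e+11 s.
Kepler's third law: (T₁/T₂)² = (a₁/a₂)³ ⇒ a₂ = a₁ · (T₂/T₁)^(2/3).
T₂/T₁ = 1.10902e+11 / 5.36204e+07 = 2068.28.
a₂ = 5.831e+09 · (2068.28)^(2/3) m ≈ 9.466e+11 m = 946.6 Gm.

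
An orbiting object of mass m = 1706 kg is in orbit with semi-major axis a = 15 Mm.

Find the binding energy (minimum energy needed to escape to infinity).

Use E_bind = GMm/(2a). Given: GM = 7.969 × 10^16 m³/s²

Convert to SI: a = 15 Mm = 1.5e+07 m.
Total orbital energy is E = −GMm/(2a); binding energy is E_bind = −E = GMm/(2a).
E_bind = 7.969e+16 · 1706 / (2 · 1.5e+07) J ≈ 4.532e+12 J = 4.532 TJ.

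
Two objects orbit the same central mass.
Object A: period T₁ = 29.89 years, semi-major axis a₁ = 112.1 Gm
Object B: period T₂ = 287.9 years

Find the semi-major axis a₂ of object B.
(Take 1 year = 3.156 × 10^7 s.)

Convert to SI: T₁ = 29.89 years = 9.43328e+08 s; a₁ = 112.1 Gm = 1.121e+11 m; T₂ = 287.9 years = 9.08612e+09 s.
Kepler's third law: (T₁/T₂)² = (a₁/a₂)³ ⇒ a₂ = a₁ · (T₂/T₁)^(2/3).
T₂/T₁ = 9.08612e+09 / 9.43328e+08 = 9.63198.
a₂ = 1.121e+11 · (9.63198)^(2/3) m ≈ 5.075e+11 m = 507.5 Gm.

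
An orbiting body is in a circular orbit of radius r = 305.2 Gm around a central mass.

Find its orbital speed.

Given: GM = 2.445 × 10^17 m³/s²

Convert to SI: r = 305.2 Gm = 3.052e+11 m.
For a circular orbit, gravity supplies the centripetal force, so v = √(GM / r).
v = √(2.445e+17 / 3.052e+11) m/s ≈ 895 m/s = 895 m/s.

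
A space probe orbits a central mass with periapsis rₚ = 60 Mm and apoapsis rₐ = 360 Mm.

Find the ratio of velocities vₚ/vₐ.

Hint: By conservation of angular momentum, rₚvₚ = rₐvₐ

Convert to SI: rₚ = 60 Mm = 6e+07 m; rₐ = 360 Mm = 3.6e+08 m.
Conservation of angular momentum gives rₚvₚ = rₐvₐ, so vₚ/vₐ = rₐ/rₚ.
vₚ/vₐ = 3.6e+08 / 6e+07 ≈ 6.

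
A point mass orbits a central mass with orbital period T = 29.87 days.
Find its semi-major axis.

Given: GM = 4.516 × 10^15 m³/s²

Convert to SI: T = 29.87 days = 2.58077e+06 s.
Invert Kepler's third law: a = (GM · T² / (4π²))^(1/3).
Substituting T = 2.58077e+06 s and GM = 4.516e+15 m³/s²:
a = (4.516e+15 · (2.58077e+06)² / (4π²))^(1/3) m
a ≈ 9.133e+08 m = 913.3 Mm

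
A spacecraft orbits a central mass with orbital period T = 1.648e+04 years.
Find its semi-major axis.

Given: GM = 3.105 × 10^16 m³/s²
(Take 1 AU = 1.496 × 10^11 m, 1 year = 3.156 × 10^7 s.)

Convert to SI: T = 1.648e+04 years = 5.20109e+11 s.
Invert Kepler's third law: a = (GM · T² / (4π²))^(1/3).
Substituting T = 5.20109e+11 s and GM = 3.105e+16 m³/s²:
a = (3.105e+16 · (5.20109e+11)² / (4π²))^(1/3) m
a ≈ 5.97e+12 m = 39.91 AU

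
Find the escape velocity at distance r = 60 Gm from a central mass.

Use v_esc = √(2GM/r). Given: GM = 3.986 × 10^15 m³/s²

Convert to SI: r = 60 Gm = 6e+10 m.
Escape velocity comes from setting total energy to zero: ½v² − GM/r = 0 ⇒ v_esc = √(2GM / r).
v_esc = √(2 · 3.986e+15 / 6e+10) m/s ≈ 364.5 m/s = 364.5 m/s.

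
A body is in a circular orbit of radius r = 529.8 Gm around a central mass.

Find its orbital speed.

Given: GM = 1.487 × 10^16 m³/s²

Convert to SI: r = 529.8 Gm = 5.298e+11 m.
For a circular orbit, gravity supplies the centripetal force, so v = √(GM / r).
v = √(1.487e+16 / 5.298e+11) m/s ≈ 167.5 m/s = 167.5 m/s.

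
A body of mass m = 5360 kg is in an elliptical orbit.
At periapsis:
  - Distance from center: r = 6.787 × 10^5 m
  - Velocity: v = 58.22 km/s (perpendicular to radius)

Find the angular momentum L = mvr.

Convert to SI: v = 58.22 km/s = 58220 m/s.
Since v is perpendicular to r, L = m · v · r.
L = 5360 · 58220 · 678700 kg·m²/s ≈ 2.118e+14 kg·m²/s.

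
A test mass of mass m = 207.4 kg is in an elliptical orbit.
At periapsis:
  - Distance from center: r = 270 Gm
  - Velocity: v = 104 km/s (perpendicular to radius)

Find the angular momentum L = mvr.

Convert to SI: r = 270 Gm = 2.7e+11 m; v = 104 km/s = 104000 m/s.
Since v is perpendicular to r, L = m · v · r.
L = 207.4 · 104000 · 2.7e+11 kg·m²/s ≈ 5.824e+18 kg·m²/s.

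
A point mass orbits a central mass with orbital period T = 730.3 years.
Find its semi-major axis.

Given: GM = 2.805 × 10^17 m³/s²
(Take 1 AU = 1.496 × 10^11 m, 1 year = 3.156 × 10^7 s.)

Convert to SI: T = 730.3 years = 2.30483e+10 s.
Invert Kepler's third law: a = (GM · T² / (4π²))^(1/3).
Substituting T = 2.30483e+10 s and GM = 2.805e+17 m³/s²:
a = (2.805e+17 · (2.30483e+10)² / (4π²))^(1/3) m
a ≈ 1.557e+12 m = 10.41 AU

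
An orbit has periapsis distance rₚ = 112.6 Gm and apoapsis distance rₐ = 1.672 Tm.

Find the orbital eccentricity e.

Convert to SI: rₚ = 112.6 Gm = 1.126e+11 m; rₐ = 1.672 Tm = 1.672e+12 m.
e = (rₐ − rₚ) / (rₐ + rₚ).
e = (1.672e+12 − 1.126e+11) / (1.672e+12 + 1.126e+11) = 1.5594e+12 / 1.7846e+12 ≈ 0.8738.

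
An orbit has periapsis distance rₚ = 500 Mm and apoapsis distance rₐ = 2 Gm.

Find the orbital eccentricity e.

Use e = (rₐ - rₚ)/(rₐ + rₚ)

Convert to SI: rₚ = 500 Mm = 5e+08 m; rₐ = 2 Gm = 2e+09 m.
e = (rₐ − rₚ) / (rₐ + rₚ).
e = (2e+09 − 5e+08) / (2e+09 + 5e+08) = 1.5e+09 / 2.5e+09 ≈ 0.6.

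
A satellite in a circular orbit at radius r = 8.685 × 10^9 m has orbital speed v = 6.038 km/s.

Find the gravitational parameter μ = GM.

Convert to SI: v = 6.038 km/s = 6038 m/s.
For a circular orbit v² = GM/r, so GM = v² · r.
GM = (6038)² · 8.685e+09 m³/s² ≈ 3.166e+17 m³/s² = 3.166 × 10^17 m³/s².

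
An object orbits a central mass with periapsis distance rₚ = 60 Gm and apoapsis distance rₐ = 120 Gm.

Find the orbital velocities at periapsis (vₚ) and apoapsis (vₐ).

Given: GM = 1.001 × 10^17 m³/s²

Convert to SI: rₚ = 60 Gm = 6e+10 m; rₐ = 120 Gm = 1.2e+11 m.
Use the vis-viva equation v² = GM(2/r − 1/a) with a = (rₚ + rₐ)/2 = (6e+10 + 1.2e+11)/2 = 9e+10 m.
vₚ = √(GM · (2/rₚ − 1/a)) = √(1.001e+17 · (2/6e+10 − 1/9e+10)) m/s ≈ 1491 m/s = 1.491 km/s.
vₐ = √(GM · (2/rₐ − 1/a)) = √(1.001e+17 · (2/1.2e+11 − 1/9e+10)) m/s ≈ 745.7 m/s = 745.7 m/s.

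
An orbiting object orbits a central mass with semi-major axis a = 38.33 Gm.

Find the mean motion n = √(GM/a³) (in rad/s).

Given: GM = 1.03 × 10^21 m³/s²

Convert to SI: a = 38.33 Gm = 3.833e+10 m.
n = √(GM / a³).
n = √(1.03e+21 / (3.833e+10)³) rad/s ≈ 4.277e-06 rad/s.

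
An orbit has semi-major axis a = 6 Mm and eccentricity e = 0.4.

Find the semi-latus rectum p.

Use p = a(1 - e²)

Convert to SI: a = 6 Mm = 6e+06 m.
p = a (1 − e²).
p = 6e+06 · (1 − (0.4)²) = 6e+06 · 0.84 ≈ 5.04e+06 m = 5.04 Mm.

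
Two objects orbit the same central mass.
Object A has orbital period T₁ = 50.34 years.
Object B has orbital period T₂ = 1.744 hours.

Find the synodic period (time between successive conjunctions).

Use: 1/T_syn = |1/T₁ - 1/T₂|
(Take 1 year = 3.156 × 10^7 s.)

Convert to SI: T₁ = 50.34 years = 1.58873e+09 s; T₂ = 1.744 hours = 6278.4 s.
T_syn = |T₁ · T₂ / (T₁ − T₂)|.
T_syn = |1.58873e+09 · 6278.4 / (1.58873e+09 − 6278.4)| s ≈ 6278 s = 1.744 hours.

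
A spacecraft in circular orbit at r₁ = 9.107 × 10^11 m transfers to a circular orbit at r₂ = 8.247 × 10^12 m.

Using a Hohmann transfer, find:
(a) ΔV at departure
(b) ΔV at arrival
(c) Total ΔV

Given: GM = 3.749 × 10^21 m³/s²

Transfer semi-major axis: a_t = (r₁ + r₂)/2 = (9.107e+11 + 8.247e+12)/2 = 4.57885e+12 m.
Circular speeds: v₁ = √(GM/r₁) = 64160.8 m/s, v₂ = √(GM/r₂) = 21321.1 m/s.
Transfer speeds (vis-viva v² = GM(2/r − 1/a_t)): v₁ᵗ = 86107.3 m/s, v₂ᵗ = 9508.66 m/s.
(a) ΔV₁ = |v₁ᵗ − v₁| ≈ 2.195e+04 m/s = 21.95 km/s.
(b) ΔV₂ = |v₂ − v₂ᵗ| ≈ 1.181e+04 m/s = 11.81 km/s.
(c) ΔV_total = ΔV₁ + ΔV₂ ≈ 3.376e+04 m/s = 33.76 km/s.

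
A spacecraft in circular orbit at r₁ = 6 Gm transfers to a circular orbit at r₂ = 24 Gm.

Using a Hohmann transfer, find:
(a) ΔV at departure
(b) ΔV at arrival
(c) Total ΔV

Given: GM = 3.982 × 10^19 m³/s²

Convert to SI: r₁ = 6 Gm = 6e+09 m; r₂ = 24 Gm = 2.4e+10 m.
Transfer semi-major axis: a_t = (r₁ + r₂)/2 = (6e+09 + 2.4e+10)/2 = 1.5e+10 m.
Circular speeds: v₁ = √(GM/r₁) = 81465.7 m/s, v₂ = √(GM/r₂) = 40732.9 m/s.
Transfer speeds (vis-viva v² = GM(2/r − 1/a_t)): v₁ᵗ = 103047 m/s, v₂ᵗ = 25761.7 m/s.
(a) ΔV₁ = |v₁ᵗ − v₁| ≈ 2.158e+04 m/s = 21.58 km/s.
(b) ΔV₂ = |v₂ − v₂ᵗ| ≈ 1.497e+04 m/s = 14.97 km/s.
(c) ΔV_total = ΔV₁ + ΔV₂ ≈ 3.655e+04 m/s = 36.55 km/s.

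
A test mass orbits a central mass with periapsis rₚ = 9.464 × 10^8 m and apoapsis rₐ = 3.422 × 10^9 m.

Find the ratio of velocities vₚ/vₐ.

Conservation of angular momentum gives rₚvₚ = rₐvₐ, so vₚ/vₐ = rₐ/rₚ.
vₚ/vₐ = 3.422e+09 / 9.464e+08 ≈ 3.616.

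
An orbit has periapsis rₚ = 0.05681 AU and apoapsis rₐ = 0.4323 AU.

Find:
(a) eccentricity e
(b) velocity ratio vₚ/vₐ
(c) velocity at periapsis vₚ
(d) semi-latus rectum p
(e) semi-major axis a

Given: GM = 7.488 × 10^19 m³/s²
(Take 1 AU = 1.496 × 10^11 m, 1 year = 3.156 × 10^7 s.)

Convert to SI: rₚ = 0.05681 AU = 8.49878e+09 m; rₐ = 0.4323 AU = 6.46721e+10 m.
(a) e = (rₐ − rₚ)/(rₐ + rₚ) = (6.46721e+10 − 8.49878e+09)/(6.46721e+10 + 8.49878e+09) ≈ 0.7677
(b) Conservation of angular momentum (rₚvₚ = rₐvₐ) gives vₚ/vₐ = rₐ/rₚ = 6.46721e+10/8.49878e+09 ≈ 7.61
(c) With a = (rₚ + rₐ)/2 = 3.65854e+10 m, vₚ = √(GM (2/rₚ − 1/a)) = √(7.488e+19 · (2/8.49878e+09 − 1/3.65854e+10)) m/s ≈ 1.248e+05 m/s
(d) From a = (rₚ + rₐ)/2 = 3.65854e+10 m and e = (rₐ − rₚ)/(rₐ + rₚ) = 0.767701, p = a(1 − e²) = 3.65854e+10 · (1 − (0.767701)²) ≈ 1.502e+10 m
(e) a = (rₚ + rₐ)/2 = (8.49878e+09 + 6.46721e+10)/2 ≈ 3.659e+10 m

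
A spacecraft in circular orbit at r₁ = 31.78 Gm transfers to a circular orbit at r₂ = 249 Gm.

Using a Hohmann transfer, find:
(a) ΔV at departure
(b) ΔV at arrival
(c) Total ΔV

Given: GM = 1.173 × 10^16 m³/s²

Convert to SI: r₁ = 31.78 Gm = 3.178e+10 m; r₂ = 249 Gm = 2.49e+11 m.
Transfer semi-major axis: a_t = (r₁ + r₂)/2 = (3.178e+10 + 2.49e+11)/2 = 1.4039e+11 m.
Circular speeds: v₁ = √(GM/r₁) = 607.536 m/s, v₂ = √(GM/r₂) = 217.045 m/s.
Transfer speeds (vis-viva v² = GM(2/r − 1/a_t)): v₁ᵗ = 809.103 m/s, v₂ᵗ = 103.266 m/s.
(a) ΔV₁ = |v₁ᵗ − v₁| ≈ 201.6 m/s = 201.6 m/s.
(b) ΔV₂ = |v₂ − v₂ᵗ| ≈ 113.8 m/s = 113.8 m/s.
(c) ΔV_total = ΔV₁ + ΔV₂ ≈ 315.3 m/s = 315.3 m/s.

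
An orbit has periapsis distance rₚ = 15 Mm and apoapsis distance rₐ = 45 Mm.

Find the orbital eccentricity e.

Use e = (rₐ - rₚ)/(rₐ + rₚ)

Convert to SI: rₚ = 15 Mm = 1.5e+07 m; rₐ = 45 Mm = 4.5e+07 m.
e = (rₐ − rₚ) / (rₐ + rₚ).
e = (4.5e+07 − 1.5e+07) / (4.5e+07 + 1.5e+07) = 3e+07 / 6e+07 ≈ 0.5.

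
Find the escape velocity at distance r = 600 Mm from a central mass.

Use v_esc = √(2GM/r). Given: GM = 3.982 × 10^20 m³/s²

Convert to SI: r = 600 Mm = 6e+08 m.
Escape velocity comes from setting total energy to zero: ½v² − GM/r = 0 ⇒ v_esc = √(2GM / r).
v_esc = √(2 · 3.982e+20 / 6e+08) m/s ≈ 1.152e+06 m/s = 1152 km/s.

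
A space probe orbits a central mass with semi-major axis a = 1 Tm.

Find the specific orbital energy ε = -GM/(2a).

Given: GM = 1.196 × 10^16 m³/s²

Convert to SI: a = 1 Tm = 1e+12 m.
ε = −GM / (2a).
ε = −1.196e+16 / (2 · 1e+12) J/kg ≈ -5980 J/kg = -5.98 kJ/kg.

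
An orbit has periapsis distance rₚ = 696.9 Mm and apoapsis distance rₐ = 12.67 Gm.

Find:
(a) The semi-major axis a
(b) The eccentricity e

Convert to SI: rₚ = 696.9 Mm = 6.969e+08 m; rₐ = 12.67 Gm = 1.267e+10 m.
(a) a = (rₚ + rₐ) / 2 = (6.969e+08 + 1.267e+10) / 2 ≈ 6.683e+09 m = 6.683 Gm.
(b) e = (rₐ − rₚ) / (rₐ + rₚ) = (1.267e+10 − 6.969e+08) / (1.267e+10 + 6.969e+08) ≈ 0.8957.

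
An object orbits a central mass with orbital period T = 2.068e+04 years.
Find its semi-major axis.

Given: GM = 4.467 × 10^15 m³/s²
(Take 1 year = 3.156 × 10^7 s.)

Convert to SI: T = 2.068e+04 years = 6.52661e+11 s.
Invert Kepler's third law: a = (GM · T² / (4π²))^(1/3).
Substituting T = 6.52661e+11 s and GM = 4.467e+15 m³/s²:
a = (4.467e+15 · (6.52661e+11)² / (4π²))^(1/3) m
a ≈ 3.639e+12 m = 3.639 × 10^12 m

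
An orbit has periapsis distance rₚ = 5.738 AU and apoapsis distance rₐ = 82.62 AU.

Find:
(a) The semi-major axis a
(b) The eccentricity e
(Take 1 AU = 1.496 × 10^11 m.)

Convert to SI: rₚ = 5.738 AU = 8.58405e+11 m; rₐ = 82.62 AU = 1.236e+13 m.
(a) a = (rₚ + rₐ) / 2 = (8.58405e+11 + 1.236e+13) / 2 ≈ 6.609e+12 m = 44.18 AU.
(b) e = (rₐ − rₚ) / (rₐ + rₚ) = (1.236e+13 − 8.58405e+11) / (1.236e+13 + 8.58405e+11) ≈ 0.8701.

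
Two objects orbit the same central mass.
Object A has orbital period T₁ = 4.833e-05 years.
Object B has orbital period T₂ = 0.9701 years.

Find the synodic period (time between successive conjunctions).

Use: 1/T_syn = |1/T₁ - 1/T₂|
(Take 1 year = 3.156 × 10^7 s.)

Convert to SI: T₁ = 4.833e-05 years = 1525.29 s; T₂ = 0.9701 years = 3.06164e+07 s.
T_syn = |T₁ · T₂ / (T₁ − T₂)|.
T_syn = |1525.29 · 3.06164e+07 / (1525.29 − 3.06164e+07)| s ≈ 1525 s = 4.833e-05 years.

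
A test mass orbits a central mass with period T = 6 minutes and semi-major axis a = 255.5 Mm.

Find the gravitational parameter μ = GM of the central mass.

Convert to SI: T = 6 minutes = 360 s; a = 255.5 Mm = 2.555e+08 m.
GM = 4π² · a³ / T².
GM = 4π² · (2.555e+08)³ / (360)² m³/s² ≈ 5.081e+21 m³/s² = 5.081 × 10^21 m³/s².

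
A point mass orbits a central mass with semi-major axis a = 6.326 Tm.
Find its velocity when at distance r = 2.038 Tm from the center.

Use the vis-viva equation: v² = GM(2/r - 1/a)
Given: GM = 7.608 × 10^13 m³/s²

Convert to SI: a = 6.326 Tm = 6.326e+12 m; r = 2.038 Tm = 2.038e+12 m.
Vis-viva: v = √(GM · (2/r − 1/a)).
2/r − 1/a = 2/2.038e+12 − 1/6.326e+12 = 8.23276e-13 m⁻¹.
v = √(7.608e+13 · 8.23276e-13) m/s ≈ 7.914 m/s = 7.914 m/s.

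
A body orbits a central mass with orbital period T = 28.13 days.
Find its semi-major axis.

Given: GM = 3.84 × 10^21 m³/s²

Convert to SI: T = 28.13 days = 2.43043e+06 s.
Invert Kepler's third law: a = (GM · T² / (4π²))^(1/3).
Substituting T = 2.43043e+06 s and GM = 3.84e+21 m³/s²:
a = (3.84e+21 · (2.43043e+06)² / (4π²))^(1/3) m
a ≈ 8.313e+10 m = 83.13 Gm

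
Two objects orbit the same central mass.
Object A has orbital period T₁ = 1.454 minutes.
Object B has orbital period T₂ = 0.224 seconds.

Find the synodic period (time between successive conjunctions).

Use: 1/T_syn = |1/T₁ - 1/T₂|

Convert to SI: T₁ = 1.454 minutes = 87.24 s.
T_syn = |T₁ · T₂ / (T₁ − T₂)|.
T_syn = |87.24 · 0.224 / (87.24 − 0.224)| s ≈ 0.2246 s = 0.2246 seconds.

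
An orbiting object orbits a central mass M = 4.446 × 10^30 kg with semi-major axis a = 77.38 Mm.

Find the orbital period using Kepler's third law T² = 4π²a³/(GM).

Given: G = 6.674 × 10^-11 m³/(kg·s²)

Convert to SI: a = 77.38 Mm = 7.738e+07 m.
GM = G · M = 6.674e-11 · 4.446e+30 = 2.96726e+20 m³/s².
Kepler's third law: T = 2π √(a³ / GM).
Substituting a = 7.738e+07 m and GM = 2.96726e+20 m³/s²:
T = 2π √((7.738e+07)³ / 2.96726e+20) s
T ≈ 248.3 s = 4.138 minutes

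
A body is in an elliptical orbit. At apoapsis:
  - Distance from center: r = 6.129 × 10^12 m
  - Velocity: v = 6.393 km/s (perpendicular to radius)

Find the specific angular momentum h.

Convert to SI: v = 6.393 km/s = 6393 m/s.
With v perpendicular to r, h = r · v.
h = 6.129e+12 · 6393 m²/s ≈ 3.918e+16 m²/s.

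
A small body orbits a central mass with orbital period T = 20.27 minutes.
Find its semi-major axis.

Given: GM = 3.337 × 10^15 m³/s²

Convert to SI: T = 20.27 minutes = 1216.2 s.
Invert Kepler's third law: a = (GM · T² / (4π²))^(1/3).
Substituting T = 1216.2 s and GM = 3.337e+15 m³/s²:
a = (3.337e+15 · (1216.2)² / (4π²))^(1/3) m
a ≈ 5e+06 m = 5 Mm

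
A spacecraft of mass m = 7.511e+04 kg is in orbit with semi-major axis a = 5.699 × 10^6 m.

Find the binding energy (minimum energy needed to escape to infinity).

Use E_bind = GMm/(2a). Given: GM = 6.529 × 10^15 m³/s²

Total orbital energy is E = −GMm/(2a); binding energy is E_bind = −E = GMm/(2a).
E_bind = 6.529e+15 · 7.511e+04 / (2 · 5.699e+06) J ≈ 4.302e+13 J = 43.02 TJ.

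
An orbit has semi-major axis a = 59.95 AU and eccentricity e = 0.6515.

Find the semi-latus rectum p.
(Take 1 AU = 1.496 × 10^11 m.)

Convert to SI: a = 59.95 AU = 8.96852e+12 m.
p = a (1 − e²).
p = 8.96852e+12 · (1 − (0.6515)²) = 8.96852e+12 · 0.575548 ≈ 5.162e+12 m = 34.5 AU.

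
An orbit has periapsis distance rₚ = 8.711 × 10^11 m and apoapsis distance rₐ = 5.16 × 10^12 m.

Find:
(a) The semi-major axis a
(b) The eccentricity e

(a) a = (rₚ + rₐ) / 2 = (8.711e+11 + 5.16e+12) / 2 ≈ 3.016e+12 m = 3.016 × 10^12 m.
(b) e = (rₐ − rₚ) / (rₐ + rₚ) = (5.16e+12 − 8.711e+11) / (5.16e+12 + 8.711e+11) ≈ 0.7111.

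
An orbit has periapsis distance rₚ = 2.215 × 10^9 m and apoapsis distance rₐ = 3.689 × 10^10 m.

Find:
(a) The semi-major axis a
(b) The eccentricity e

(a) a = (rₚ + rₐ) / 2 = (2.215e+09 + 3.689e+10) / 2 ≈ 1.955e+10 m = 1.955 × 10^10 m.
(b) e = (rₐ − rₚ) / (rₐ + rₚ) = (3.689e+10 − 2.215e+09) / (3.689e+10 + 2.215e+09) ≈ 0.8867.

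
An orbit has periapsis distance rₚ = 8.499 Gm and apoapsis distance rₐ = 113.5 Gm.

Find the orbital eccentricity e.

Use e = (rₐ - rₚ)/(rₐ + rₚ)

Convert to SI: rₚ = 8.499 Gm = 8.499e+09 m; rₐ = 113.5 Gm = 1.135e+11 m.
e = (rₐ − rₚ) / (rₐ + rₚ).
e = (1.135e+11 − 8.499e+09) / (1.135e+11 + 8.499e+09) = 1.05001e+11 / 1.21999e+11 ≈ 0.8607.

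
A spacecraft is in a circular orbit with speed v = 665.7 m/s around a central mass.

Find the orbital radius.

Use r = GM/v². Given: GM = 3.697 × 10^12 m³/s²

For a circular orbit, v² = GM / r, so r = GM / v².
r = 3.697e+12 / (665.7)² m ≈ 8.342e+06 m = 8.342 Mm.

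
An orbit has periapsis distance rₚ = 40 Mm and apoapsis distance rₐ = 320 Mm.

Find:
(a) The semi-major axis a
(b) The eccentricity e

Convert to SI: rₚ = 40 Mm = 4e+07 m; rₐ = 320 Mm = 3.2e+08 m.
(a) a = (rₚ + rₐ) / 2 = (4e+07 + 3.2e+08) / 2 ≈ 1.8e+08 m = 180 Mm.
(b) e = (rₐ − rₚ) / (rₐ + rₚ) = (3.2e+08 − 4e+07) / (3.2e+08 + 4e+07) ≈ 0.7778.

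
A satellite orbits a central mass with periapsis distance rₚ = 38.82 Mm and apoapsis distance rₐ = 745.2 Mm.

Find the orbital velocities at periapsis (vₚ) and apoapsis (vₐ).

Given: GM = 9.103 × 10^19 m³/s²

Convert to SI: rₚ = 38.82 Mm = 3.882e+07 m; rₐ = 745.2 Mm = 7.452e+08 m.
Use the vis-viva equation v² = GM(2/r − 1/a) with a = (rₚ + rₐ)/2 = (3.882e+07 + 7.452e+08)/2 = 3.9201e+08 m.
vₚ = √(GM · (2/rₚ − 1/a)) = √(9.103e+19 · (2/3.882e+07 − 1/3.9201e+08)) m/s ≈ 2.111e+06 m/s = 2111 km/s.
vₐ = √(GM · (2/rₐ − 1/a)) = √(9.103e+19 · (2/7.452e+08 − 1/3.9201e+08)) m/s ≈ 1.1e+05 m/s = 110 km/s.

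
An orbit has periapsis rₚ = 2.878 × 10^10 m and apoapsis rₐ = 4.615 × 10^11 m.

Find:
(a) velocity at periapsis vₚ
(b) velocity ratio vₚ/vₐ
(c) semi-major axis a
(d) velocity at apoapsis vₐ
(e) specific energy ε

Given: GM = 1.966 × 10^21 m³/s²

(a) With a = (rₚ + rₐ)/2 = 2.4514e+11 m, vₚ = √(GM (2/rₚ − 1/a)) = √(1.966e+21 · (2/2.878e+10 − 1/2.4514e+11)) m/s ≈ 3.586e+05 m/s
(b) Conservation of angular momentum (rₚvₚ = rₐvₐ) gives vₚ/vₐ = rₐ/rₚ = 4.615e+11/2.878e+10 ≈ 16.04
(c) a = (rₚ + rₐ)/2 = (2.878e+10 + 4.615e+11)/2 ≈ 2.451e+11 m
(d) With a = (rₚ + rₐ)/2 = 2.4514e+11 m, vₐ = √(GM (2/rₐ − 1/a)) = √(1.966e+21 · (2/4.615e+11 − 1/2.4514e+11)) m/s ≈ 2.236e+04 m/s
(e) With a = (rₚ + rₐ)/2 = 2.4514e+11 m, ε = −GM/(2a) = −1.966e+21/(2 · 2.4514e+11) J/kg ≈ -4.01e+09 J/kg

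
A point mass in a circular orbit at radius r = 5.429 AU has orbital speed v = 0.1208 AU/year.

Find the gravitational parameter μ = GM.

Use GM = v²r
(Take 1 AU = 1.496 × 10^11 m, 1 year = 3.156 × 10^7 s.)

Convert to SI: r = 5.429 AU = 8.12178e+11 m; v = 0.1208 AU/year = 572.613 m/s.
For a circular orbit v² = GM/r, so GM = v² · r.
GM = (572.613)² · 8.12178e+11 m³/s² ≈ 2.663e+17 m³/s² = 2.663 × 10^17 m³/s².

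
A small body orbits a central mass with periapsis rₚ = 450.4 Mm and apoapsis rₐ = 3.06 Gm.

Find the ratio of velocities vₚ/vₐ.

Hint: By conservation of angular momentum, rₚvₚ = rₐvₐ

Convert to SI: rₚ = 450.4 Mm = 4.504e+08 m; rₐ = 3.06 Gm = 3.06e+09 m.
Conservation of angular momentum gives rₚvₚ = rₐvₐ, so vₚ/vₐ = rₐ/rₚ.
vₚ/vₐ = 3.06e+09 / 4.504e+08 ≈ 6.794.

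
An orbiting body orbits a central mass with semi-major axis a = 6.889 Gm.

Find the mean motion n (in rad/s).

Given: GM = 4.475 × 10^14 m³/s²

Convert to SI: a = 6.889 Gm = 6.889e+09 m.
n = √(GM / a³).
n = √(4.475e+14 / (6.889e+09)³) rad/s ≈ 3.7e-08 rad/s.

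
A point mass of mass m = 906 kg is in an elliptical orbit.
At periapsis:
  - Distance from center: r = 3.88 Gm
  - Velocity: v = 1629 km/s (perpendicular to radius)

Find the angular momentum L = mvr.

Convert to SI: r = 3.88 Gm = 3.88e+09 m; v = 1629 km/s = 1.629e+06 m/s.
Since v is perpendicular to r, L = m · v · r.
L = 906 · 1.629e+06 · 3.88e+09 kg·m²/s ≈ 5.726e+18 kg·m²/s.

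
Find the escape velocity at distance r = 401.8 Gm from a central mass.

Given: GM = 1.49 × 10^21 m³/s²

Convert to SI: r = 401.8 Gm = 4.018e+11 m.
Escape velocity comes from setting total energy to zero: ½v² − GM/r = 0 ⇒ v_esc = √(2GM / r).
v_esc = √(2 · 1.49e+21 / 4.018e+11) m/s ≈ 8.612e+04 m/s = 86.12 km/s.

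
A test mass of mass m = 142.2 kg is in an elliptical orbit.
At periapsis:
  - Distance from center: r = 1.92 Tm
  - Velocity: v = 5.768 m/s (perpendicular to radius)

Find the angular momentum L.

Convert to SI: r = 1.92 Tm = 1.92e+12 m.
Since v is perpendicular to r, L = m · v · r.
L = 142.2 · 5.768 · 1.92e+12 kg·m²/s ≈ 1.575e+15 kg·m²/s.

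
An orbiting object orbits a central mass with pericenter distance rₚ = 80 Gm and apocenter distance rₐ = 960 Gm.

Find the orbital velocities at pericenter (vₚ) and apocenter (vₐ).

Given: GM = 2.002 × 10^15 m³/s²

Convert to SI: rₚ = 80 Gm = 8e+10 m; rₐ = 960 Gm = 9.6e+11 m.
Use the vis-viva equation v² = GM(2/r − 1/a) with a = (rₚ + rₐ)/2 = (8e+10 + 9.6e+11)/2 = 5.2e+11 m.
vₚ = √(GM · (2/rₚ − 1/a)) = √(2.002e+15 · (2/8e+10 − 1/5.2e+11)) m/s ≈ 214.9 m/s = 214.9 m/s.
vₐ = √(GM · (2/rₐ − 1/a)) = √(2.002e+15 · (2/9.6e+11 − 1/5.2e+11)) m/s ≈ 17.91 m/s = 17.91 m/s.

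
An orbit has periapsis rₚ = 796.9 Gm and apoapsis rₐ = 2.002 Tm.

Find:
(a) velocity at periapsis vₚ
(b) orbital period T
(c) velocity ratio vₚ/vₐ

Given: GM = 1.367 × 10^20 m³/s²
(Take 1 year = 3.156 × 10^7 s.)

Convert to SI: rₚ = 796.9 Gm = 7.969e+11 m; rₐ = 2.002 Tm = 2.002e+12 m.
(a) With a = (rₚ + rₐ)/2 = 1.39945e+12 m, vₚ = √(GM (2/rₚ − 1/a)) = √(1.367e+20 · (2/7.969e+11 − 1/1.39945e+12)) m/s ≈ 1.567e+04 m/s
(b) With a = (rₚ + rₐ)/2 = 1.39945e+12 m, T = 2π √(a³/GM) = 2π √((1.39945e+12)³/1.367e+20) s ≈ 8.897e+08 s
(c) Conservation of angular momentum (rₚvₚ = rₐvₐ) gives vₚ/vₐ = rₐ/rₚ = 2.002e+12/7.969e+11 ≈ 2.512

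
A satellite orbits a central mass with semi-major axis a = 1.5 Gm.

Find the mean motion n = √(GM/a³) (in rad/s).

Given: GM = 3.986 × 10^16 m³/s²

Convert to SI: a = 1.5 Gm = 1.5e+09 m.
n = √(GM / a³).
n = √(3.986e+16 / (1.5e+09)³) rad/s ≈ 3.437e-06 rad/s.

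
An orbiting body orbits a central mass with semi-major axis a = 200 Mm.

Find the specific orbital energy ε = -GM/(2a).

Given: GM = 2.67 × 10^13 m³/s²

Convert to SI: a = 200 Mm = 2e+08 m.
ε = −GM / (2a).
ε = −2.67e+13 / (2 · 2e+08) J/kg ≈ -6.675e+04 J/kg = -66.75 kJ/kg.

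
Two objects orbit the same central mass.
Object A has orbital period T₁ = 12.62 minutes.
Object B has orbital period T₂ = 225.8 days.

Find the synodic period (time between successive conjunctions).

Convert to SI: T₁ = 12.62 minutes = 757.2 s; T₂ = 225.8 days = 1.95091e+07 s.
T_syn = |T₁ · T₂ / (T₁ − T₂)|.
T_syn = |757.2 · 1.95091e+07 / (757.2 − 1.95091e+07)| s ≈ 757.2 s = 12.62 minutes.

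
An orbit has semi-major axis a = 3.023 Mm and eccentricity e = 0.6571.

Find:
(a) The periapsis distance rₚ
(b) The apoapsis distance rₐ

Convert to SI: a = 3.023 Mm = 3.023e+06 m.
(a) rₚ = a(1 − e) = 3.023e+06 · (1 − 0.6571) = 3.023e+06 · 0.3429 ≈ 1.037e+06 m = 1.037 Mm.
(b) rₐ = a(1 + e) = 3.023e+06 · (1 + 0.6571) = 3.023e+06 · 1.6571 ≈ 5.009e+06 m = 5.009 Mm.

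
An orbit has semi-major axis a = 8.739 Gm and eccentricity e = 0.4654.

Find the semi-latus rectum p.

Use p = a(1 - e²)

Convert to SI: a = 8.739 Gm = 8.739e+09 m.
p = a (1 − e²).
p = 8.739e+09 · (1 − (0.4654)²) = 8.739e+09 · 0.783403 ≈ 6.846e+09 m = 6.846 Gm.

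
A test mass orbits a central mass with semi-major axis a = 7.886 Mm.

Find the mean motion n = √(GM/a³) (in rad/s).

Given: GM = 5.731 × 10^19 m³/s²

Convert to SI: a = 7.886 Mm = 7.886e+06 m.
n = √(GM / a³).
n = √(5.731e+19 / (7.886e+06)³) rad/s ≈ 0.3418 rad/s.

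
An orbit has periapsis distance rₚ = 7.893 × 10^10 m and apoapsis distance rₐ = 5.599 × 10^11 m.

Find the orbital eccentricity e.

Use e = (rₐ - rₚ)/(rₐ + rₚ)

e = (rₐ − rₚ) / (rₐ + rₚ).
e = (5.599e+11 − 7.893e+10) / (5.599e+11 + 7.893e+10) = 4.8097e+11 / 6.3883e+11 ≈ 0.7529.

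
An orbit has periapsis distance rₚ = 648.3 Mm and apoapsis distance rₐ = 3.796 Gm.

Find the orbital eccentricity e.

Convert to SI: rₚ = 648.3 Mm = 6.483e+08 m; rₐ = 3.796 Gm = 3.796e+09 m.
e = (rₐ − rₚ) / (rₐ + rₚ).
e = (3.796e+09 − 6.483e+08) / (3.796e+09 + 6.483e+08) = 3.1477e+09 / 4.4443e+09 ≈ 0.7083.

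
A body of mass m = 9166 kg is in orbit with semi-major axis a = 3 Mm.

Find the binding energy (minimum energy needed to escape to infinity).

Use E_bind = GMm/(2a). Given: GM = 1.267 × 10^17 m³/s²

Convert to SI: a = 3 Mm = 3e+06 m.
Total orbital energy is E = −GMm/(2a); binding energy is E_bind = −E = GMm/(2a).
E_bind = 1.267e+17 · 9166 / (2 · 3e+06) J ≈ 1.936e+14 J = 193.6 TJ.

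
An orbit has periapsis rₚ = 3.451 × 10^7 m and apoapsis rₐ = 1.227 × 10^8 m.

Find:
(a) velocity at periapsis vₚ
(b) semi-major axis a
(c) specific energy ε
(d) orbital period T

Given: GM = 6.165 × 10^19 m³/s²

(a) With a = (rₚ + rₐ)/2 = 7.8605e+07 m, vₚ = √(GM (2/rₚ − 1/a)) = √(6.165e+19 · (2/3.451e+07 − 1/7.8605e+07)) m/s ≈ 1.67e+06 m/s
(b) a = (rₚ + rₐ)/2 = (3.451e+07 + 1.227e+08)/2 ≈ 7.86e+07 m
(c) With a = (rₚ + rₐ)/2 = 7.8605e+07 m, ε = −GM/(2a) = −6.165e+19/(2 · 7.8605e+07) J/kg ≈ -3.922e+11 J/kg
(d) With a = (rₚ + rₐ)/2 = 7.8605e+07 m, T = 2π √(a³/GM) = 2π √((7.8605e+07)³/6.165e+19) s ≈ 557.7 s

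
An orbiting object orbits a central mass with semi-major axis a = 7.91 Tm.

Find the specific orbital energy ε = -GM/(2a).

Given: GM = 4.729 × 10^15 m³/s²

Convert to SI: a = 7.91 Tm = 7.91e+12 m.
ε = −GM / (2a).
ε = −4.729e+15 / (2 · 7.91e+12) J/kg ≈ -298.9 J/kg = -298.9 J/kg.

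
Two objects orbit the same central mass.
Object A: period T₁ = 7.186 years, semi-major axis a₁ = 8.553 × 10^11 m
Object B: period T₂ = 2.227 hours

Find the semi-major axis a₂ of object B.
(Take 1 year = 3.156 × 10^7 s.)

Convert to SI: T₁ = 7.186 years = 2.2679e+08 s; T₂ = 2.227 hours = 8017.2 s.
Kepler's third law: (T₁/T₂)² = (a₁/a₂)³ ⇒ a₂ = a₁ · (T₂/T₁)^(2/3).
T₂/T₁ = 8017.2 / 2.2679e+08 = 3.53507e-05.
a₂ = 8.553e+11 · (3.53507e-05)^(2/3) m ≈ 9.213e+08 m = 9.213 × 10^8 m.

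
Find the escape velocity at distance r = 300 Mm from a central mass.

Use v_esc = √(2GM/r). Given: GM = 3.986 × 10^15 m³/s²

Convert to SI: r = 300 Mm = 3e+08 m.
Escape velocity comes from setting total energy to zero: ½v² − GM/r = 0 ⇒ v_esc = √(2GM / r).
v_esc = √(2 · 3.986e+15 / 3e+08) m/s ≈ 5155 m/s = 5.155 km/s.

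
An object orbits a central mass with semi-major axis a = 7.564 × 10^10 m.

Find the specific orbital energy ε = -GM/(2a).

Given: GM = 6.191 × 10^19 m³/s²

ε = −GM / (2a).
ε = −6.191e+19 / (2 · 7.564e+10) J/kg ≈ -4.092e+08 J/kg = -409.2 MJ/kg.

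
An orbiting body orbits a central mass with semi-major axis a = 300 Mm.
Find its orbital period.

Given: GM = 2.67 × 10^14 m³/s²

Convert to SI: a = 300 Mm = 3e+08 m.
Kepler's third law: T = 2π √(a³ / GM).
Substituting a = 3e+08 m and GM = 2.67e+14 m³/s²:
T = 2π √((3e+08)³ / 2.67e+14) s
T ≈ 1.998e+06 s = 23.13 days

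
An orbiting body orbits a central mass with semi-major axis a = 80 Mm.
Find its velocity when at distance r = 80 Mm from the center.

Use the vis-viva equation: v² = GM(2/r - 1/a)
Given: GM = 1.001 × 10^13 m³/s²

Convert to SI: a = 80 Mm = 8e+07 m; r = 80 Mm = 8e+07 m.
Vis-viva: v = √(GM · (2/r − 1/a)).
2/r − 1/a = 2/8e+07 − 1/8e+07 = 1.25e-08 m⁻¹.
v = √(1.001e+13 · 1.25e-08) m/s ≈ 353.7 m/s = 353.7 m/s.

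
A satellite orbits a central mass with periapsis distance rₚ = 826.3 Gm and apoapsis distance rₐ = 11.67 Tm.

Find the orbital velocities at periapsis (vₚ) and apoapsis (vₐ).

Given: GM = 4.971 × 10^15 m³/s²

Convert to SI: rₚ = 826.3 Gm = 8.263e+11 m; rₐ = 11.67 Tm = 1.167e+13 m.
Use the vis-viva equation v² = GM(2/r − 1/a) with a = (rₚ + rₐ)/2 = (8.263e+11 + 1.167e+13)/2 = 6.24815e+12 m.
vₚ = √(GM · (2/rₚ − 1/a)) = √(4.971e+15 · (2/8.263e+11 − 1/6.24815e+12)) m/s ≈ 106 m/s = 106 m/s.
vₐ = √(GM · (2/rₐ − 1/a)) = √(4.971e+15 · (2/1.167e+13 − 1/6.24815e+12)) m/s ≈ 7.505 m/s = 7.505 m/s.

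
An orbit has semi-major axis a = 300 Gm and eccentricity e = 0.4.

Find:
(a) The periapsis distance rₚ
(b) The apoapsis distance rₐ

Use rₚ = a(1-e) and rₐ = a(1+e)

Convert to SI: a = 300 Gm = 3e+11 m.
(a) rₚ = a(1 − e) = 3e+11 · (1 − 0.4) = 3e+11 · 0.6 ≈ 1.8e+11 m = 180 Gm.
(b) rₐ = a(1 + e) = 3e+11 · (1 + 0.4) = 3e+11 · 1.4 ≈ 4.2e+11 m = 420 Gm.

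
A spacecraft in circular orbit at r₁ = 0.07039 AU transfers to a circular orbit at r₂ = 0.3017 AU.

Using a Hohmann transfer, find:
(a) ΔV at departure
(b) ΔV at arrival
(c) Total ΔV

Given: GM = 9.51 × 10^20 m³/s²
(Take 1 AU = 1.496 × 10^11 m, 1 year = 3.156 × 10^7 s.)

Convert to SI: r₁ = 0.07039 AU = 1.05303e+10 m; r₂ = 0.3017 AU = 4.51343e+10 m.
Transfer semi-major axis: a_t = (r₁ + r₂)/2 = (1.05303e+10 + 4.51343e+10)/2 = 2.78323e+10 m.
Circular speeds: v₁ = √(GM/r₁) = 300517 m/s, v₂ = √(GM/r₂) = 145157 m/s.
Transfer speeds (vis-viva v² = GM(2/r − 1/a_t)): v₁ᵗ = 382690 m/s, v₂ᵗ = 89286 m/s.
(a) ΔV₁ = |v₁ᵗ − v₁| ≈ 8.217e+04 m/s = 17.34 AU/year.
(b) ΔV₂ = |v₂ − v₂ᵗ| ≈ 5.587e+04 m/s = 11.79 AU/year.
(c) ΔV_total = ΔV₁ + ΔV₂ ≈ 1.38e+05 m/s = 29.12 AU/year.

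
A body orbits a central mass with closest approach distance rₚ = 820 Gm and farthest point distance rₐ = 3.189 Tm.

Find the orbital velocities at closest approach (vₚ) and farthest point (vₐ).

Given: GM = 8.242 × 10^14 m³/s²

Convert to SI: rₚ = 820 Gm = 8.2e+11 m; rₐ = 3.189 Tm = 3.189e+12 m.
Use the vis-viva equation v² = GM(2/r − 1/a) with a = (rₚ + rₐ)/2 = (8.2e+11 + 3.189e+12)/2 = 2.0045e+12 m.
vₚ = √(GM · (2/rₚ − 1/a)) = √(8.242e+14 · (2/8.2e+11 − 1/2.0045e+12)) m/s ≈ 39.99 m/s = 39.99 m/s.
vₐ = √(GM · (2/rₐ − 1/a)) = √(8.242e+14 · (2/3.189e+12 − 1/2.0045e+12)) m/s ≈ 10.28 m/s = 10.28 m/s.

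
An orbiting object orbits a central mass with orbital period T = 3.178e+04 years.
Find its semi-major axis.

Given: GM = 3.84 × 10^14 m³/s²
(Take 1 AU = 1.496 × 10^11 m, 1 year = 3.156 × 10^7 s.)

Convert to SI: T = 3.178e+04 years = 1.00298e+12 s.
Invert Kepler's third law: a = (GM · T² / (4π²))^(1/3).
Substituting T = 1.00298e+12 s and GM = 3.84e+14 m³/s²:
a = (3.84e+14 · (1.00298e+12)² / (4π²))^(1/3) m
a ≈ 2.139e+12 m = 14.3 AU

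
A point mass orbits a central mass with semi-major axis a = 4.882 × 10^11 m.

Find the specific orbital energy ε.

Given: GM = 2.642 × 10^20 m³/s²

ε = −GM / (2a).
ε = −2.642e+20 / (2 · 4.882e+11) J/kg ≈ -2.706e+08 J/kg = -270.6 MJ/kg.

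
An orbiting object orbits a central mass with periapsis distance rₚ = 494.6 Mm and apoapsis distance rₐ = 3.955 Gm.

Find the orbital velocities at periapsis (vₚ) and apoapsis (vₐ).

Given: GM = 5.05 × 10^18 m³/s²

Convert to SI: rₚ = 494.6 Mm = 4.946e+08 m; rₐ = 3.955 Gm = 3.955e+09 m.
Use the vis-viva equation v² = GM(2/r − 1/a) with a = (rₚ + rₐ)/2 = (4.946e+08 + 3.955e+09)/2 = 2.2248e+09 m.
vₚ = √(GM · (2/rₚ − 1/a)) = √(5.05e+18 · (2/4.946e+08 − 1/2.2248e+09)) m/s ≈ 1.347e+05 m/s = 134.7 km/s.
vₐ = √(GM · (2/rₐ − 1/a)) = √(5.05e+18 · (2/3.955e+09 − 1/2.2248e+09)) m/s ≈ 1.685e+04 m/s = 16.85 km/s.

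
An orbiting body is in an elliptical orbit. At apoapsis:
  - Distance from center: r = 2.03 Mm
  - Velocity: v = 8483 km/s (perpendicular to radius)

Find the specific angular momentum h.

Convert to SI: r = 2.03 Mm = 2.03e+06 m; v = 8483 km/s = 8.483e+06 m/s.
With v perpendicular to r, h = r · v.
h = 2.03e+06 · 8.483e+06 m²/s ≈ 1.722e+13 m²/s.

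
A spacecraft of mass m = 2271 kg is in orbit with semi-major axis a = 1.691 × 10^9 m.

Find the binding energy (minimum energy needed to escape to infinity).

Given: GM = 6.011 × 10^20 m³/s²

Total orbital energy is E = −GMm/(2a); binding energy is E_bind = −E = GMm/(2a).
E_bind = 6.011e+20 · 2271 / (2 · 1.691e+09) J ≈ 4.036e+14 J = 403.6 TJ.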